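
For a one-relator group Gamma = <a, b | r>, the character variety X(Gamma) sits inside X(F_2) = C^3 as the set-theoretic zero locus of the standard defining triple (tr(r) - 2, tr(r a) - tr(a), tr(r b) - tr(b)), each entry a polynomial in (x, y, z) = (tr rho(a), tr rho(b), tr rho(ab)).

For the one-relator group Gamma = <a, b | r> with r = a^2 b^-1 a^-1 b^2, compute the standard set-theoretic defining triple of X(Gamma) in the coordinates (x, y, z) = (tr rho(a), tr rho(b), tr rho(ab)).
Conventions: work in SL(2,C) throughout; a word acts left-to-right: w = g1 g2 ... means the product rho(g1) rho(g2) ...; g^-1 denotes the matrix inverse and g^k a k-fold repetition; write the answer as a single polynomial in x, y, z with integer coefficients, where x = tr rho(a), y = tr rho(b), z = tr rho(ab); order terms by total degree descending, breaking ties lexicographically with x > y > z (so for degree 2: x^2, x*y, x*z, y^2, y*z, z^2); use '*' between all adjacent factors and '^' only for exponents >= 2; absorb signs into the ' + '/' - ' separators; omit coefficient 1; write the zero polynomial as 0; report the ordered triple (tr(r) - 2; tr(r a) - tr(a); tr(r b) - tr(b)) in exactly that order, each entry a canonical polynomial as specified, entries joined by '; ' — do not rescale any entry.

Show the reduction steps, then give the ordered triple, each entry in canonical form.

-x^2*y^2*z + x^3*y + x*y^3 + x*y*z^2 - 4*x*y + z - 2; -x^3*y^2*z + x^4*y + x^2*y^3 + x^2*y*z^2 + x*y^2*z - 5*x^2*y - y^3 - y*z^2 + x*z - x + 3*y; -x^2*y^3*z + x^3*y^2 + x*y^4 + x*y^2*z^2 + x^2*y*z - x^3 - 5*x*y^2 - x*z^2 + y*z + 3*x - y

use: trace(b^2 a) = trace(b) trace(a b) - trace(a)   [square of b] = y*z - x
use: trace(a^2 b) = trace(a) trace(b a) - trace(b)   [square of a] = x*z - y
apply: trace(a^2) = trace(a) trace(a) - trace(1)   [square of a] = x^2 - 2
trace(b a^2 b) = trace(b) trace(a^2 b) - trace(a^2)   [square of b] = x*y*z - x^2 - y^2 + 2
use: trace(b^2 a^2 b) = trace(b) trace(b a^2 b) - trace(b a^2)   [square of b] = x*y^2*z - x^2*y - y^3 - x*z + 3*y
trace(b a b a) = trace(a b) trace(a b) - trace(1)   [split at a repeated a] = z^2 - 2
trace(a^2 b a b) = trace(a) trace(b a b a) - trace(b a b)   [square of a] = x*z^2 - y*z - x
trace(a^2 b a) = trace(a) trace(a b a) - trace(a b)   [square of a] = x^2*z - x*y - z
trace(b^2 a^2 b a) = trace(b) trace(a^2 b a b) - trace(a^2 b a)   [square of b] = x*y*z^2 - x^2*z - y^2*z + z
trace(a^-1 b^2 a^2 b) = trace(b^2 a^2 b) trace(a) - trace(b^2 a^2 b a)   [inverse elimination on a] = x^2*y^2*z - x^3*y - x*y^3 - x*y*z^2 + y^2*z + 3*x*y - z
trace(a^2 b^-1 a^-1 b^2) = trace(a^-1 b^2 a^2) trace(b) - trace(a^-1 b^2 a^2 b)   [inverse elimination on b] = -x^2*y^2*z + x^3*y + x*y^3 + x*y*z^2 - 4*x*y + z
trace(b^3 a) = trace(b) trace(a b^2) - trace(a b) = y^2*z - x*y - z
trace(b^2 a^3 b) = trace(a) trace(b^3 a^2) - trace(b^3 a) = x^2*y^2*z - x^3*y - x*y^3 - x^2*z - y^2*z + 4*x*y + z
trace(b a b^2 a) = trace(b) trace(a b a b) - trace(a b a) = y*z^2 - x*z - y
use: trace(b^2 a^3 b a) = trace(a) trace(b a b^2 a^2) - trace(b a b^2 a) = x^2*y*z^2 - x^3*z - x*y^2*z - y*z^2 + 2*x*z + y
trace(a^-1 b^2 a^3 b) = trace(b^2 a^3 b) trace(a) - trace(b^2 a^3 b a) = x^3*y^2*z - x^4*y - x^2*y^3 - x^2*y*z^2 + 4*x^2*y + y*z^2 - x*z - y
trace(a^2 b^-1 a^-1 b^2 a) = trace(a^-1 b^2 a^3) trace(b) - trace(a^-1 b^2 a^3 b) = -x^3*y^2*z + x^4*y + x^2*y^3 + x^2*y*z^2 + x*y^2*z - 5*x^2*y - y^3 - y*z^2 + x*z + 3*y
use: trace(b^3 a^2 b) = trace(b) trace(b a^2 b^2) - trace(b a^2 b)   [square of b] = x*y^3*z - x^2*y^2 - y^4 - 2*x*y*z + x^2 + 4*y^2 - 2
trace(b a b^3 a) = trace(b) trace(a b a b^2) - trace(a b a b)   [square of b] = y^2*z^2 - x*y*z - y^2 - z^2 + 2
trace(b a b^3) = trace(b) trace(b^2 a b) - trace(b^2 a)   [square of b] = y^3*z - x*y^2 - 2*y*z + x
trace(b^3 a^2 b a) = trace(a) trace(b a b^3 a) - trace(b a b^3)   [square of a] = x*y^2*z^2 - x^2*y*z - y^3*z - x*z^2 + 2*y*z + x
trace(a^-1 b^3 a^2 b) = trace(b^3 a^2 b) trace(a) - trace(b^3 a^2 b a)   [inverse elimination on a] = x^2*y^3*z - x^3*y^2 - x*y^4 - x*y^2*z^2 - x^2*y*z + y^3*z + x^3 + 4*x*y^2 + x*z^2 - 2*y*z - 3*x
trace(a^2 b^-1 a^-1 b^3) = trace(a^-1 b^3 a^2) trace(b) - trace(a^-1 b^3 a^2 b)   [inverse elimination on b] = -x^2*y^3*z + x^3*y^2 + x*y^4 + x*y^2*z^2 + x^2*y*z - x^3 - 5*x*y^2 - x*z^2 + y*z + 3*x
assemble the triple (trace(r) - 2; trace(r a) - x; trace(r b) - y)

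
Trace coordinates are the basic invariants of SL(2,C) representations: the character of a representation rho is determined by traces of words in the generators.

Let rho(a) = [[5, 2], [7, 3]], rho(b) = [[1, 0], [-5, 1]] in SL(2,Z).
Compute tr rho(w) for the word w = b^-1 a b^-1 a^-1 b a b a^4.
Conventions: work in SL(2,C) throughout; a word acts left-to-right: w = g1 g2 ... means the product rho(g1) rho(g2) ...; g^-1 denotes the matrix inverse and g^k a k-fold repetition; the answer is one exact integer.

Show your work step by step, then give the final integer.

-1805752

rho(b^-1) = [[1, 0], [5, 1]]
... * rho(a) = [[5, 2], [7, 3]]  ->  [[5, 2], [32, 13]]
... * rho(b^-1) = [[1, 0], [5, 1]]  ->  [[15, 2], [97, 13]]
... * rho(a^-1) = [[3, -2], [-7, 5]]  ->  [[31, -20], [200, -129]]
... * rho(b) = [[1, 0], [-5, 1]]  ->  [[131, -20], [845, -129]]
... * rho(a) = [[5, 2], [7, 3]]  ->  [[515, 202], [3322, 1303]]
... * rho(b) = [[1, 0], [-5, 1]]  ->  [[-495, 202], [-3193, 1303]]
... * rho(a) = [[5, 2], [7, 3]]  ->  [[-1061, -384], [-6844, -2477]]
... * rho(a) = [[5, 2], [7, 3]]  ->  [[-7993, -3274], [-51559, -21119]]
... * rho(a) = [[5, 2], [7, 3]]  ->  [[-62883, -25808], [-405628, -166475]]
... * rho(a) = [[5, 2], [7, 3]]  ->  [[-495071, -203190], [-3193465, -1310681]]
tr = -495071 + -1310681 = -1805752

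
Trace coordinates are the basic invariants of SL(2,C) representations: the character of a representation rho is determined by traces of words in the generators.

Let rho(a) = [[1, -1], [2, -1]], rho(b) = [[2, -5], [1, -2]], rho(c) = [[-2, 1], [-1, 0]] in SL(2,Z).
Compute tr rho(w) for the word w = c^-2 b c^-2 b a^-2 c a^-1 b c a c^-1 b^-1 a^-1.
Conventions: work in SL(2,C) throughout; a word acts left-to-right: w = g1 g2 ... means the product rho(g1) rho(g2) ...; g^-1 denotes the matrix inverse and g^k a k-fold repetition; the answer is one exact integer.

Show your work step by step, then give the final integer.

27

rho(c^-1) = [[0, -1], [1, -2]]
... * rho(c^-1) = [[0, -1], [1, -2]]  ->  [[-1, 2], [-2, 3]]
... * rho(b) = [[2, -5], [1, -2]]  ->  [[0, 1], [-1, 4]]
... * rho(c^-1) = [[0, -1], [1, -2]]  ->  [[1, -2], [4, -7]]
... * rho(c^-1) = [[0, -1], [1, -2]]  ->  [[-2, 3], [-7, 10]]
... * rho(b) = [[2, -5], [1, -2]]  ->  [[-1, 4], [-4, 15]]
... * rho(a^-1) = [[-1, 1], [-2, 1]]  ->  [[-7, 3], [-26, 11]]
... * rho(a^-1) = [[-1, 1], [-2, 1]]  ->  [[1, -4], [4, -15]]
... * rho(c) = [[-2, 1], [-1, 0]]  ->  [[2, 1], [7, 4]]
... * rho(a^-1) = [[-1, 1], [-2, 1]]  ->  [[-4, 3], [-15, 11]]
... * rho(b) = [[2, -5], [1, -2]]  ->  [[-5, 14], [-19, 53]]
... * rho(c) = [[-2, 1], [-1, 0]]  ->  [[-4, -5], [-15, -19]]
... * rho(a) = [[1, -1], [2, -1]]  ->  [[-14, 9], [-53, 34]]
... * rho(c^-1) = [[0, -1], [1, -2]]  ->  [[9, -4], [34, -15]]
... * rho(b^-1) = [[-2, 5], [-1, 2]]  ->  [[-14, 37], [-53, 140]]
... * rho(a^-1) = [[-1, 1], [-2, 1]]  ->  [[-60, 23], [-227, 87]]
tr = -60 + 87 = 27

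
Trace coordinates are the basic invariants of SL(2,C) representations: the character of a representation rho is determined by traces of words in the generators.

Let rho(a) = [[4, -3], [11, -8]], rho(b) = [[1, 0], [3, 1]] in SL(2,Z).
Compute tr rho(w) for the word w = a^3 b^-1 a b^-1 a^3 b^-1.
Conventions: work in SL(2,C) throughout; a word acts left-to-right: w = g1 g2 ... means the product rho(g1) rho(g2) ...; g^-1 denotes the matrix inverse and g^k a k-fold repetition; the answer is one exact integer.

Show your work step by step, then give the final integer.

33278

rho(a) = [[4, -3], [11, -8]]
... * rho(a) = [[4, -3], [11, -8]]  ->  [[-17, 12], [-44, 31]]
... * rho(a) = [[4, -3], [11, -8]]  ->  [[64, -45], [165, -116]]
... * rho(b^-1) = [[1, 0], [-3, 1]]  ->  [[199, -45], [513, -116]]
... * rho(a) = [[4, -3], [11, -8]]  ->  [[301, -237], [776, -611]]
... * rho(b^-1) = [[1, 0], [-3, 1]]  ->  [[1012, -237], [2609, -611]]
... * rho(a) = [[4, -3], [11, -8]]  ->  [[1441, -1140], [3715, -2939]]
... * rho(a) = [[4, -3], [11, -8]]  ->  [[-6776, 4797], [-17469, 12367]]
... * rho(a) = [[4, -3], [11, -8]]  ->  [[25663, -18048], [66161, -46529]]
... * rho(b^-1) = [[1, 0], [-3, 1]]  ->  [[79807, -18048], [205748, -46529]]
tr = 79807 + -46529 = 33278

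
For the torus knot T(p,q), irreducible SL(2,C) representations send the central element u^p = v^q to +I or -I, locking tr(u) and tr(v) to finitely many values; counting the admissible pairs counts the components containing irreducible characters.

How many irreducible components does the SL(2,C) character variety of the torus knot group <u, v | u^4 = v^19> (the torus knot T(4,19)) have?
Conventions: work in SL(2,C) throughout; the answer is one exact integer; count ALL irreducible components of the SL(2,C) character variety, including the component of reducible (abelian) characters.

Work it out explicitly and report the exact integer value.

28

For T(4,19): irreducibility forces the central element u^4 = v^19 to one of +I, -I.
On an irreducible component, tr(u) is locked at 2*cos(pi*alpha/4) for some alpha in 1..3, and tr(v) at 2*cos(pi*beta/19) for some beta in 1..18.
The two central values (-1)^alpha I and (-1)^beta I must be the same matrix, so alpha and beta share a parity.
count pairs: odd alpha (2 choices) x odd beta (9), plus even alpha (1) x even beta (9): 2*9 + 1*9 = 27.
components with irreducible characters: 27; plus the single component of reducible (abelian) characters: total 28.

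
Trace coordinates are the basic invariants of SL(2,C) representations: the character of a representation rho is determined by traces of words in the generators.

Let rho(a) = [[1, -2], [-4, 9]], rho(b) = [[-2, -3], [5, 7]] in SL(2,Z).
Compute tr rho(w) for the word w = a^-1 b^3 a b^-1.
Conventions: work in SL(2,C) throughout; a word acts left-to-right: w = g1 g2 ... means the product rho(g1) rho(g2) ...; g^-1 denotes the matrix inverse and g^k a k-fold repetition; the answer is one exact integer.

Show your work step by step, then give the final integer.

rho(a^-1) = [[9, 2], [4, 1]]
... * rho(b) = [[-2, -3], [5, 7]]  ->  [[-8, -13], [-3, -5]]
... * rho(b) = [[-2, -3], [5, 7]]  ->  [[-49, -67], [-19, -26]]
... * rho(b) = [[-2, -3], [5, 7]]  ->  [[-237, -322], [-92, -125]]
... * rho(a) = [[1, -2], [-4, 9]]  ->  [[1051, -2424], [408, -941]]
... * rho(b^-1) = [[7, 3], [-5, -2]]  ->  [[19477, 8001], [7561, 3106]]
tr = 19477 + 3106 = 22583

22583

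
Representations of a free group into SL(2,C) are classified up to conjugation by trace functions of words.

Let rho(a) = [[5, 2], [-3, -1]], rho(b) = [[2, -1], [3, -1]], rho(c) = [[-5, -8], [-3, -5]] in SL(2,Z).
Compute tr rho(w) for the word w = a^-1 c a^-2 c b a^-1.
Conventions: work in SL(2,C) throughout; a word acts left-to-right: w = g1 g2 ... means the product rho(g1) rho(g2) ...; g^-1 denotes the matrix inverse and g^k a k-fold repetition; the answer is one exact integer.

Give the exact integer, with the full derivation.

-91733

rho(a^-1) = [[-1, -2], [3, 5]]
... * rho(c) = [[-5, -8], [-3, -5]]  ->  [[11, 18], [-30, -49]]
... * rho(a^-1) = [[-1, -2], [3, 5]]  ->  [[43, 68], [-117, -185]]
... * rho(a^-1) = [[-1, -2], [3, 5]]  ->  [[161, 254], [-438, -691]]
... * rho(c) = [[-5, -8], [-3, -5]]  ->  [[-1567, -2558], [4263, 6959]]
... * rho(b) = [[2, -1], [3, -1]]  ->  [[-10808, 4125], [29403, -11222]]
... * rho(a^-1) = [[-1, -2], [3, 5]]  ->  [[23183, 42241], [-63069, -114916]]
tr = 23183 + -114916 = -91733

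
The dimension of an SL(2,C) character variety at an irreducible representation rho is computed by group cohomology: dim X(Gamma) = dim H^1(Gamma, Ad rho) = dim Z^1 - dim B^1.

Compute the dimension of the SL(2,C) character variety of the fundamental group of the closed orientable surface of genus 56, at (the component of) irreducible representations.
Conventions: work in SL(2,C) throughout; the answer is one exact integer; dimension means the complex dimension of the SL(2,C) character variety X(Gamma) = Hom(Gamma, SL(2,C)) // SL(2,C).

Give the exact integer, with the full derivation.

pi_1 of the closed genus-56 surface has 112 generators bound by the single product-of-commutators relator.
Unconstrained cocycle data is one sl_2 vector per generator (336 dimensions), cut by the relator condition d_2(z) = 0.
d_2 is surjective at irreducible rho (its cokernel H^2 is dual to H^0 = 0), so dim Z^1 = 336 - 3 = 333.
As always at irreducible rho, dim B^1 = 3.
dim X = dim H^1 = 333 - 3 = 330.

330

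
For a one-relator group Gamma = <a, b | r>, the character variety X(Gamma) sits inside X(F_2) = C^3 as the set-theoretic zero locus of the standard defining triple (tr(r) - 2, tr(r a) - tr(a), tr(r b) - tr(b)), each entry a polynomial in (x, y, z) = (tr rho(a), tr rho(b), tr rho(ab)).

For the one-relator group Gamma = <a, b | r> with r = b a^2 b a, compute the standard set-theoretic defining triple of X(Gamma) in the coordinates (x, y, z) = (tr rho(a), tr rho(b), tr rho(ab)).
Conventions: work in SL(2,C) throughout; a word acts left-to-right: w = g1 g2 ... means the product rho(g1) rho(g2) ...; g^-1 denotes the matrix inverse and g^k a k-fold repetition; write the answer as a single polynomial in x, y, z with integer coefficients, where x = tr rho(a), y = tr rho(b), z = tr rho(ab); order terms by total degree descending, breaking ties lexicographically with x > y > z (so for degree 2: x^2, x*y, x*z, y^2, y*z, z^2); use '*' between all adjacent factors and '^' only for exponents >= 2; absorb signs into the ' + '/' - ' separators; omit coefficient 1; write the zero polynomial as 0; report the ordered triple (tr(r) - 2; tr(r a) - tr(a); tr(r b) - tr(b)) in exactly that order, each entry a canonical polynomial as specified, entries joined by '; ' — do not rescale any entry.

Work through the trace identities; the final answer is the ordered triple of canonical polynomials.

x*z^2 - y*z - x - 2; x^2*z^2 - 2*x*y*z + y^2 - x - 2; x*y*z^2 - x^2*z - y^2*z - y + z

tr(b a b a) = tr(a b) * tr(a b) - tr(1)  (split on a) = z^2 - 2
tr(b a b) = tr(b) * tr(a b) - tr(a)  (reduce the b square) = y*z - x
tr(b a^2 b a) = tr(a) * tr(b a b a) - tr(b a b)  (reduce the a square) = x*z^2 - y*z - x
reduce: tr(a^2 b) = tr(a) * tr(b a) - tr(b) = x*z - y
reduce: tr(a^2) = tr(a) * tr(a) - tr(1) = x^2 - 2
so tr(b a^2 b) = tr(b) * tr(a^2 b) - tr(a^2) = x*y*z - x^2 - y^2 + 2
reduce: tr(b a^2 b a^2) = tr(a) * tr(b a^2 b a) - tr(b a^2 b) = x^2*z^2 - 2*x*y*z + y^2 - 2
tr(b a b^2 a) = tr(b) * tr(a b a b) - tr(a b a)   [square of b] = y*z^2 - x*z - y
reduce: tr(b a b^2) = tr(b) * tr(b a b) - tr(b a)   [square of b] = y^2*z - x*y - z
tr(b a^2 b a b) = tr(a) * tr(b a b^2 a) - tr(b a b^2)   [square of a] = x*y*z^2 - x^2*z - y^2*z + z
assemble the triple (tr(r) - 2; tr(r a) - x; tr(r b) - y)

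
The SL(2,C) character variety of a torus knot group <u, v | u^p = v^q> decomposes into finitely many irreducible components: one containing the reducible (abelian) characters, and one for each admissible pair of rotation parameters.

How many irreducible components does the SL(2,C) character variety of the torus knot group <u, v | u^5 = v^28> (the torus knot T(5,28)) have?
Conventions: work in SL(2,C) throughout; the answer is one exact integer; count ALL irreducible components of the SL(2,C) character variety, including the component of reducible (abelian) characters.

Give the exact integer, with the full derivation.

For T(5,28): irreducibility forces the central element u^5 = v^28 to one of +I, -I.
On an irreducible component, tr(u) is locked at 2*cos(pi*alpha/5) for some alpha in 1..4, and tr(v) at 2*cos(pi*beta/28) for some beta in 1..27.
u^5 = (-1)^alpha I and v^28 = (-1)^beta I must agree, so alpha and beta have equal parity.
count pairs: odd alpha (2 choices) x odd beta (14), plus even alpha (2) x even beta (13): 2*14 + 2*13 = 54.
components with irreducible characters: 54; plus the single component of reducible (abelian) characters: total 55.

55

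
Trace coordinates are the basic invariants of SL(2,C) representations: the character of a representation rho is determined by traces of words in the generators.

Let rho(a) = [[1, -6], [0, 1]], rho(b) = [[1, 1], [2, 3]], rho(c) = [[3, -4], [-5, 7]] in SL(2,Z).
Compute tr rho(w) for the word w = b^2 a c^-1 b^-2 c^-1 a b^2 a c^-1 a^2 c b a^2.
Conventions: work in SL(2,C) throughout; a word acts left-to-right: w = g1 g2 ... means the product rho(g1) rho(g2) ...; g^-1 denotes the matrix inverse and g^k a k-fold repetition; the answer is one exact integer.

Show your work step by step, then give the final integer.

rho(b) = [[1, 1], [2, 3]]
... * rho(b) = [[1, 1], [2, 3]]  ->  [[3, 4], [8, 11]]
... * rho(a) = [[1, -6], [0, 1]]  ->  [[3, -14], [8, -37]]
... * rho(c^-1) = [[7, 4], [5, 3]]  ->  [[-49, -30], [-129, -79]]
... * rho(b^-1) = [[3, -1], [-2, 1]]  ->  [[-87, 19], [-229, 50]]
... * rho(b^-1) = [[3, -1], [-2, 1]]  ->  [[-299, 106], [-787, 279]]
... * rho(c^-1) = [[7, 4], [5, 3]]  ->  [[-1563, -878], [-4114, -2311]]
... * rho(a) = [[1, -6], [0, 1]]  ->  [[-1563, 8500], [-4114, 22373]]
... * rho(b) = [[1, 1], [2, 3]]  ->  [[15437, 23937], [40632, 63005]]
... * rho(b) = [[1, 1], [2, 3]]  ->  [[63311, 87248], [166642, 229647]]
... * rho(a) = [[1, -6], [0, 1]]  ->  [[63311, -292618], [166642, -770205]]
... * rho(c^-1) = [[7, 4], [5, 3]]  ->  [[-1019913, -624610], [-2684531, -1644047]]
... * rho(a) = [[1, -6], [0, 1]]  ->  [[-1019913, 5494868], [-2684531, 14463139]]
... * rho(a) = [[1, -6], [0, 1]]  ->  [[-1019913, 11614346], [-2684531, 30570325]]
... * rho(c) = [[3, -4], [-5, 7]]  ->  [[-61131469, 85380074], [-160905218, 224730399]]
... * rho(b) = [[1, 1], [2, 3]]  ->  [[109628679, 195008753], [288555580, 513285979]]
... * rho(a) = [[1, -6], [0, 1]]  ->  [[109628679, -462763321], [288555580, -1218047501]]
... * rho(a) = [[1, -6], [0, 1]]  ->  [[109628679, -1120535395], [288555580, -2949380981]]
tr = 109628679 + -2949380981 = -2839752302

-2839752302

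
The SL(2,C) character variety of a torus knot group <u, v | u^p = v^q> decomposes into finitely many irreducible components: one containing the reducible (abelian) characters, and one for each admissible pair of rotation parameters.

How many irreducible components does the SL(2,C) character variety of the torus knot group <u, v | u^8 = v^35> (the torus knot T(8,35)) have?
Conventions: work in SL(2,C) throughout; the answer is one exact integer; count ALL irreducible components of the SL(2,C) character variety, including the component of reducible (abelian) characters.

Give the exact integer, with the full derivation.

Gamma = < u, v | u^8 = v^35 > (torus knot T(8,35)); the central element u^8 = v^35 acts as +I or -I in any irreducible SL(2,C) representation.
On an irreducible component, tr(u) is locked at 2*cos(pi*alpha/8) for some alpha in 1..7, and tr(v) at 2*cos(pi*beta/35) for some beta in 1..34.
Consistency of u^8 = (-1)^alpha I with v^35 = (-1)^beta I forces alpha = beta (mod 2).
Enumerate parity-matched pairs: 4*17 odd-odd plus 3*17 even-even gives 119.
Total: 119 irreducible-character components + 1 reducible (abelian) component = 120.

120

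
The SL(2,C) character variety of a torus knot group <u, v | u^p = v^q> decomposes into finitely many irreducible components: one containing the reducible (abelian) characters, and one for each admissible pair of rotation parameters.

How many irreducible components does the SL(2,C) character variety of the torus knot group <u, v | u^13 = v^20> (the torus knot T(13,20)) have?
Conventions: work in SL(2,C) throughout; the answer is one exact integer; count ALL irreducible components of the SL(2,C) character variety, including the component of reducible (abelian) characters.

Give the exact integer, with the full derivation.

In the torus knot group T(13,20), u^13 = v^20 is central, so an irreducible representation sends it to +I or -I (Schur).
On an irreducible component, tr(u) is locked at 2*cos(pi*alpha/13) for some alpha in 1..12, and tr(v) at 2*cos(pi*beta/20) for some beta in 1..19.
u^13 = (-1)^alpha I and v^20 = (-1)^beta I must agree, so alpha and beta have equal parity.
Enumerate parity-matched pairs: 6*10 odd-odd plus 6*9 even-even gives 114.
components with irreducible characters: 114; plus the single component of reducible (abelian) characters: total 115.

115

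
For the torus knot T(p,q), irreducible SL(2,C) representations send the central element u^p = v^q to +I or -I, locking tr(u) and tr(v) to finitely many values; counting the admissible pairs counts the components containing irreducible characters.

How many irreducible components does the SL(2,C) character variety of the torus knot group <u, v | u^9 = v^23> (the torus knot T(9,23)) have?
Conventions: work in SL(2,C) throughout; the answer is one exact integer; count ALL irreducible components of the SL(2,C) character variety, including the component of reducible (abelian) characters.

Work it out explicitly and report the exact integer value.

In the torus knot group T(9,23), u^9 = v^23 is central, so an irreducible representation sends it to +I or -I (Schur).
This locks tr(u) to 2*cos(pi*alpha/9), alpha in 1..8, and tr(v) to 2*cos(pi*beta/23), beta in 1..22, on each component of irreducible characters.
The two central values (-1)^alpha I and (-1)^beta I must be the same matrix, so alpha and beta share a parity.
Counting: 4 odd alphas x 11 odd betas + 4 even alphas x 11 even betas = 44 + 44 = 88.
Total: 88 irreducible-character components + 1 reducible (abelian) component = 89.

89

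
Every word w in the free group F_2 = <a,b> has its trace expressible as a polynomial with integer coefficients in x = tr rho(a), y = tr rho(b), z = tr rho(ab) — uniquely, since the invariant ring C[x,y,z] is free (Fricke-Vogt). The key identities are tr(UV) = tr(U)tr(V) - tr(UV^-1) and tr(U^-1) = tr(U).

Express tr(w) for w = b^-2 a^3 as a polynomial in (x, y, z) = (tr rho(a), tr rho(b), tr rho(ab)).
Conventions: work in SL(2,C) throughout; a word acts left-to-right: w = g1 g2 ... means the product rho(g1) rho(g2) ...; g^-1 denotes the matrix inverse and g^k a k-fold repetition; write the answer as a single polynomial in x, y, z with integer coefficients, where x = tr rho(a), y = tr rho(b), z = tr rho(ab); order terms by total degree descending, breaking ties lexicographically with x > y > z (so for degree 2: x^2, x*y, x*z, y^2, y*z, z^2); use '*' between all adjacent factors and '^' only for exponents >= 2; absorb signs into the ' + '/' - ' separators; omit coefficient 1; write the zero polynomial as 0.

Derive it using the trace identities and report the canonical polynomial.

apply: trace(a^2) = trace(a) * trace(a) - trace(1)  (reduce the a square) = x^2 - 2
use: trace(a^3) = trace(a) * trace(a^2) - trace(a)  (reduce the a square) = x^3 - 3*x
trace(b a^2) = trace(a) * trace(b a) - trace(b)  (reduce the a square) = x*z - y
trace(a^3 b) = trace(a) * trace(b a^2) - trace(b a)  (reduce the a square) = x^2*z - x*y - z
trace(a^3 b^-1) = trace(a^3) * trace(b) - trace(a^3 b)  (eliminate b^-1) = x^3*y - x^2*z - 2*x*y + z
apply: trace(b^-2 a^3) = trace(a^3 b^-1) * trace(b) - trace(a^3)  (eliminate b^-1) = x^3*y^2 - x^2*y*z - x^3 - 2*x*y^2 + y*z + 3*x

x^3*y^2 - x^2*y*z - x^3 - 2*x*y^2 + y*z + 3*x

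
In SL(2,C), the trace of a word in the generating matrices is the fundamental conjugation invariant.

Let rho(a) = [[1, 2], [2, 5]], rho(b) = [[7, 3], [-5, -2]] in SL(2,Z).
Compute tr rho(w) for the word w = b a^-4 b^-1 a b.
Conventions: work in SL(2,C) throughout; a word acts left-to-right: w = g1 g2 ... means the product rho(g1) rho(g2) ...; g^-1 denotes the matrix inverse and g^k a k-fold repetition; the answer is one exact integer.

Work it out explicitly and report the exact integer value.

rho(b) = [[7, 3], [-5, -2]]
... * rho(a^-1) = [[5, -2], [-2, 1]]  ->  [[29, -11], [-21, 8]]
... * rho(a^-1) = [[5, -2], [-2, 1]]  ->  [[167, -69], [-121, 50]]
... * rho(a^-1) = [[5, -2], [-2, 1]]  ->  [[973, -403], [-705, 292]]
... * rho(a^-1) = [[5, -2], [-2, 1]]  ->  [[5671, -2349], [-4109, 1702]]
... * rho(b^-1) = [[-2, -3], [5, 7]]  ->  [[-23087, -33456], [16728, 24241]]
... * rho(a) = [[1, 2], [2, 5]]  ->  [[-89999, -213454], [65210, 154661]]
... * rho(b) = [[7, 3], [-5, -2]]  ->  [[437277, 156911], [-316835, -113692]]
tr = 437277 + -113692 = 323585

323585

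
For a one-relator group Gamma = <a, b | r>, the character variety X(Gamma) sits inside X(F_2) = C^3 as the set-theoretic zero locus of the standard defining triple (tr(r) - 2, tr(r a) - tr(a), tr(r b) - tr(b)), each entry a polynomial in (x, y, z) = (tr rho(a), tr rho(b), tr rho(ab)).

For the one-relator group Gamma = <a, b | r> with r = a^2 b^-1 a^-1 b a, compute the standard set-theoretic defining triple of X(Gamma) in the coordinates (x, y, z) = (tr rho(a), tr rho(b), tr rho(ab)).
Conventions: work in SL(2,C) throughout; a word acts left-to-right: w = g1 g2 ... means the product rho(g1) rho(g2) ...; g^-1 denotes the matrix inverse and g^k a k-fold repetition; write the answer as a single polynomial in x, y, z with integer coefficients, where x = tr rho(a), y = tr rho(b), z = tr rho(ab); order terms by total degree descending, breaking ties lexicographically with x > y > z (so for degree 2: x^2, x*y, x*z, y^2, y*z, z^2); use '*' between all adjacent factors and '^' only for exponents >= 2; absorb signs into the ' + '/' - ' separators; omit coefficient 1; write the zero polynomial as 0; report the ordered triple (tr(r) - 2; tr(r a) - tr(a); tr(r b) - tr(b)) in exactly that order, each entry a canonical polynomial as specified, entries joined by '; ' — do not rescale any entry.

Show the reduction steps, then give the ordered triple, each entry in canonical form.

next, tr(a^2) = tr(a)*tr(a) - tr(1)  (reduce the a square) = x^2 - 2
and tr(a^3) = tr(a)*tr(a^2) - tr(a)  (reduce the a square) = x^3 - 3*x
and tr(a b a) = tr(a)*tr(b a) - tr(b)  (reduce the a square) = x*z - y
next, tr(b a^3) = tr(a)*tr(a b a) - tr(a b)  (reduce the a square) = x^2*z - x*y - z
and tr(a b a^3) = tr(a)*tr(b a^3) - tr(b a^2)  (reduce the a square) = x^3*z - x^2*y - 2*x*z + y
next, tr(b a b a) = tr(a b)*tr(a b) - tr(1)  (split on a) = z^2 - 2
next, tr(b a b) = tr(b)*tr(a b) - tr(a)  (reduce the b square) = y*z - x
next, tr(a b a b a) = tr(a)*tr(b a b a) - tr(b a b)  (reduce the a square) = x*z^2 - y*z - x
tr(a b a^3 b) = tr(a)*tr(a b a b a) - tr(a b a b)  (reduce the a square) = x^2*z^2 - x*y*z - x^2 - z^2 + 2
tr(b a^3 b^-1 a) = tr(a b a^3)*tr(b) - tr(a b a^3 b)  (eliminate b^-1) = x^3*y*z - x^2*y^2 - x^2*z^2 - x*y*z + x^2 + y^2 + z^2 - 2
next, tr(a^2 b^-1 a^-1 b a) = tr(b a^3 b^-1)*tr(a) - tr(b a^3 b^-1 a)  (eliminate a^-1) = -x^3*y*z + x^4 + x^2*y^2 + x^2*z^2 + x*y*z - 4*x^2 - y^2 - z^2 + 2
and tr(b^2 a^3) = tr(b)*tr(a^3 b) - tr(a^3) = x^2*y*z - x^3 - x*y^2 - y*z + 3*x
next, tr(b^2) = tr(b)*tr(b) - tr(1) = y^2 - 2
tr(b^2 a^2) = tr(a)*tr(b^2 a) - tr(b^2) = x*y*z - x^2 - y^2 + 2
and tr(b a^4 b) = tr(a)*tr(b^2 a^3) - tr(b^2 a^2) = x^3*y*z - x^4 - x^2*y^2 - 2*x*y*z + 4*x^2 + y^2 - 2
tr(b a^4 b a) = tr(a)*tr(b a b a^3) - tr(b a b a^2) = x^3*z^2 - x^2*y*z - x^3 - 2*x*z^2 + y*z + 3*x
tr(a^-1 b a^4 b) = tr(b a^4 b)*tr(a) - tr(b a^4 b a) = x^4*y*z - x^5 - x^3*y^2 - x^3*z^2 - x^2*y*z + 5*x^3 + x*y^2 + 2*x*z^2 - y*z - 5*x
tr(a^2 b^-1 a^-1 b a^2) = tr(a^-1 b a^4)*tr(b) - tr(a^-1 b a^4 b) = -x^4*y*z + x^5 + x^3*y^2 + x^3*z^2 + 2*x^2*y*z - 5*x^3 - 2*x*y^2 - 2*x*z^2 + 5*x
and tr(b a b a^2 b) = tr(b)*tr(a b a^2 b) - tr(a b a^2)  (reduce the b square) = x*y*z^2 - x^2*z - y^2*z + z
next, tr(b a b a b a) = tr(a b)*tr(a b a b) - tr(a^-1 b^-1)  (split on a) = z^3 - 3*z
tr(b a b a b) = tr(b)*tr(a b a b) - tr(a b a)  (reduce the b square) = y*z^2 - x*z - y
tr(b a b a^2 b a) = tr(a)*tr(b a b a b a) - tr(b a b a b)  (reduce the a square) = x*z^3 - y*z^2 - 2*x*z + y
tr(a^-1 b a b a^2 b) = tr(b a b a^2 b)*tr(a) - tr(b a b a^2 b a)  (eliminate a^-1) = x^2*y*z^2 - x^3*z - x*y^2*z - x*z^3 + y*z^2 + 3*x*z - y
tr(a^2 b^-1 a^-1 b a b) = tr(a^-1 b a b a^2)*tr(b) - tr(a^-1 b a b a^2 b)  (eliminate b^-1) = -x^2*y*z^2 + x^3*z + x*y^2*z + x*z^3 - 3*x*z - y
assemble the triple (tr(r) - 2; tr(r a) - x; tr(r b) - y)

-x^3*y*z + x^4 + x^2*y^2 + x^2*z^2 + x*y*z - 4*x^2 - y^2 - z^2; -x^4*y*z + x^5 + x^3*y^2 + x^3*z^2 + 2*x^2*y*z - 5*x^3 - 2*x*y^2 - 2*x*z^2 + 4*x; -x^2*y*z^2 + x^3*z + x*y^2*z + x*z^3 - 3*x*z - 2*y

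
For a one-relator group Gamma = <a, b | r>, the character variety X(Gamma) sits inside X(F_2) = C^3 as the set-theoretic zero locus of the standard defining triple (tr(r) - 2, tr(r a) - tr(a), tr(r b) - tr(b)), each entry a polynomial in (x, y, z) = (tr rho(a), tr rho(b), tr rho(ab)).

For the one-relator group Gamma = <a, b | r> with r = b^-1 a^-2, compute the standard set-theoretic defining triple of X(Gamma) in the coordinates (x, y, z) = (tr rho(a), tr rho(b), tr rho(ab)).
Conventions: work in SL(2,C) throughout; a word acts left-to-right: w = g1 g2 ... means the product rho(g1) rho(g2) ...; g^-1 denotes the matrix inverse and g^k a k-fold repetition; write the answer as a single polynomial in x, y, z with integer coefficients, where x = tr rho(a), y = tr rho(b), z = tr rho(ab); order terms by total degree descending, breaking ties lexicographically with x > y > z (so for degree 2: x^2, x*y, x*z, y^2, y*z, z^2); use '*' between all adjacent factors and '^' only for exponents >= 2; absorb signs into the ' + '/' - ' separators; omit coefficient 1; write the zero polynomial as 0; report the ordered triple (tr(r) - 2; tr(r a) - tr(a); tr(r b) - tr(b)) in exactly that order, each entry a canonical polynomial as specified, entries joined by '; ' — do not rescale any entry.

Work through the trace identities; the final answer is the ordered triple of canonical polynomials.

x*z - y - 2; -x + z; x^2 - y - 2

tr(b^-1) = tr(b) = y
tr(b^-1 a) = tr(a) tr(b) - tr(a b)   [inverse elimination on b] = x*y - z
tr(a^-1 b^-1) = tr(b^-1) tr(a) - tr(b^-1 a)   [inverse elimination on a] = z
tr(b^-1 a^-2) = tr(a^-1 b^-1) tr(a) - tr(a^-1 b^-1 a)   [inverse elimination on a] = x*z - y
tr(a^-2) = tr(a^-1) tr(a) - tr(1)  (eliminate a^-1) = x^2 - 2
assemble the triple (tr(r) - 2; tr(r a) - x; tr(r b) - y)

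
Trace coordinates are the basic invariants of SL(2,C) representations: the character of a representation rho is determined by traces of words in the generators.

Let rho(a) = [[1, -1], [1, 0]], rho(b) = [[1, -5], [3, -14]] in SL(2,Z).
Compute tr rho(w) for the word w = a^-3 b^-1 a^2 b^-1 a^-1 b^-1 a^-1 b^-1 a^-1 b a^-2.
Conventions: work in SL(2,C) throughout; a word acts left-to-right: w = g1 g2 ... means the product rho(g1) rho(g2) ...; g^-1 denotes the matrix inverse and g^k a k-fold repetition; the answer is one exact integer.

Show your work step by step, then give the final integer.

41118

rho(a^-1) = [[0, 1], [-1, 1]]
... * rho(a^-1) = [[0, 1], [-1, 1]]  ->  [[-1, 1], [-1, 0]]
... * rho(a^-1) = [[0, 1], [-1, 1]]  ->  [[-1, 0], [0, -1]]
... * rho(b^-1) = [[-14, 5], [-3, 1]]  ->  [[14, -5], [3, -1]]
... * rho(a) = [[1, -1], [1, 0]]  ->  [[9, -14], [2, -3]]
... * rho(a) = [[1, -1], [1, 0]]  ->  [[-5, -9], [-1, -2]]
... * rho(b^-1) = [[-14, 5], [-3, 1]]  ->  [[97, -34], [20, -7]]
... * rho(a^-1) = [[0, 1], [-1, 1]]  ->  [[34, 63], [7, 13]]
... * rho(b^-1) = [[-14, 5], [-3, 1]]  ->  [[-665, 233], [-137, 48]]
... * rho(a^-1) = [[0, 1], [-1, 1]]  ->  [[-233, -432], [-48, -89]]
... * rho(b^-1) = [[-14, 5], [-3, 1]]  ->  [[4558, -1597], [939, -329]]
... * rho(a^-1) = [[0, 1], [-1, 1]]  ->  [[1597, 2961], [329, 610]]
... * rho(b) = [[1, -5], [3, -14]]  ->  [[10480, -49439], [2159, -10185]]
... * rho(a^-1) = [[0, 1], [-1, 1]]  ->  [[49439, -38959], [10185, -8026]]
... * rho(a^-1) = [[0, 1], [-1, 1]]  ->  [[38959, 10480], [8026, 2159]]
tr = 38959 + 2159 = 41118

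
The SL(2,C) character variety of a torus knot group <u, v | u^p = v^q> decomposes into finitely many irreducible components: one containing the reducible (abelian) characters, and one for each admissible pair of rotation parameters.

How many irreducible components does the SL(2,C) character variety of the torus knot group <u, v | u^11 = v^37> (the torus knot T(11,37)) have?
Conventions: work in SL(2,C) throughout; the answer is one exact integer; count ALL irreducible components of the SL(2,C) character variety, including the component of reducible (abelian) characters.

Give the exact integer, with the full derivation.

181

Gamma = < u, v | u^11 = v^37 > (torus knot T(11,37)); the central element u^11 = v^37 acts as +I or -I in any irreducible SL(2,C) representation.
This locks tr(u) to 2*cos(pi*alpha/11), alpha in 1..10, and tr(v) to 2*cos(pi*beta/37), beta in 1..36, on each component of irreducible characters.
The two central values (-1)^alpha I and (-1)^beta I must be the same matrix, so alpha and beta share a parity.
Counting: 5 odd alphas x 18 odd betas + 5 even alphas x 18 even betas = 90 + 90 = 180.
components with irreducible characters: 180; plus the single component of reducible (abelian) characters: total 181.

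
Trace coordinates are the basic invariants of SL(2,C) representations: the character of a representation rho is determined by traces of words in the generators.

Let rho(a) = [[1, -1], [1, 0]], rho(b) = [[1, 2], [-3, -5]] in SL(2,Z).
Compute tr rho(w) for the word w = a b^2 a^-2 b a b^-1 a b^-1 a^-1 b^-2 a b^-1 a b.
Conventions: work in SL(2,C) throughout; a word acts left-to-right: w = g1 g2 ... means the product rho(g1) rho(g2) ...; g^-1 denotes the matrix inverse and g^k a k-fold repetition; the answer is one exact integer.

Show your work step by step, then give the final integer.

rho(a) = [[1, -1], [1, 0]]
... * rho(b) = [[1, 2], [-3, -5]]  ->  [[4, 7], [1, 2]]
... * rho(b) = [[1, 2], [-3, -5]]  ->  [[-17, -27], [-5, -8]]
... * rho(a^-1) = [[0, 1], [-1, 1]]  ->  [[27, -44], [8, -13]]
... * rho(a^-1) = [[0, 1], [-1, 1]]  ->  [[44, -17], [13, -5]]
... * rho(b) = [[1, 2], [-3, -5]]  ->  [[95, 173], [28, 51]]
... * rho(a) = [[1, -1], [1, 0]]  ->  [[268, -95], [79, -28]]
... * rho(b^-1) = [[-5, -2], [3, 1]]  ->  [[-1625, -631], [-479, -186]]
... * rho(a) = [[1, -1], [1, 0]]  ->  [[-2256, 1625], [-665, 479]]
... * rho(b^-1) = [[-5, -2], [3, 1]]  ->  [[16155, 6137], [4762, 1809]]
... * rho(a^-1) = [[0, 1], [-1, 1]]  ->  [[-6137, 22292], [-1809, 6571]]
... * rho(b^-1) = [[-5, -2], [3, 1]]  ->  [[97561, 34566], [28758, 10189]]
... * rho(b^-1) = [[-5, -2], [3, 1]]  ->  [[-384107, -160556], [-113223, -47327]]
... * rho(a) = [[1, -1], [1, 0]]  ->  [[-544663, 384107], [-160550, 113223]]
... * rho(b^-1) = [[-5, -2], [3, 1]]  ->  [[3875636, 1473433], [1142419, 434323]]
... * rho(a) = [[1, -1], [1, 0]]  ->  [[5349069, -3875636], [1576742, -1142419]]
... * rho(b) = [[1, 2], [-3, -5]]  ->  [[16975977, 30076318], [5003999, 8865579]]
tr = 16975977 + 8865579 = 25841556

25841556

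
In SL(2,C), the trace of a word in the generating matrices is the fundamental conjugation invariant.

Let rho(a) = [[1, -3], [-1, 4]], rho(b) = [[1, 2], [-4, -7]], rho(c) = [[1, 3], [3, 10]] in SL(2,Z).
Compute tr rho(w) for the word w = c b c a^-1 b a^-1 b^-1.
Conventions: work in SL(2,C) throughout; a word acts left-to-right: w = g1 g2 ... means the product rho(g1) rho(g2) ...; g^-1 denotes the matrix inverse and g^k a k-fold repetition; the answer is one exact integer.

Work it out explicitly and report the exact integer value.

-52562

rho(c) = [[1, 3], [3, 10]]
... * rho(b) = [[1, 2], [-4, -7]]  ->  [[-11, -19], [-37, -64]]
... * rho(c) = [[1, 3], [3, 10]]  ->  [[-68, -223], [-229, -751]]
... * rho(a^-1) = [[4, 3], [1, 1]]  ->  [[-495, -427], [-1667, -1438]]
... * rho(b) = [[1, 2], [-4, -7]]  ->  [[1213, 1999], [4085, 6732]]
... * rho(a^-1) = [[4, 3], [1, 1]]  ->  [[6851, 5638], [23072, 18987]]
... * rho(b^-1) = [[-7, -2], [4, 1]]  ->  [[-25405, -8064], [-85556, -27157]]
tr = -25405 + -27157 = -52562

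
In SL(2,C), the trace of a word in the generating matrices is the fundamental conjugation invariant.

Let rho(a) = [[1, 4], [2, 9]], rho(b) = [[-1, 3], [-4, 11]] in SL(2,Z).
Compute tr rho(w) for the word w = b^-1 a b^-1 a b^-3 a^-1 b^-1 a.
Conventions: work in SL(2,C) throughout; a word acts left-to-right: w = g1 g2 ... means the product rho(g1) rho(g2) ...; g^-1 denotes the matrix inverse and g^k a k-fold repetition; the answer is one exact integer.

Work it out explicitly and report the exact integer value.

rho(b^-1) = [[11, -3], [4, -1]]
... * rho(a) = [[1, 4], [2, 9]]  ->  [[5, 17], [2, 7]]
... * rho(b^-1) = [[11, -3], [4, -1]]  ->  [[123, -32], [50, -13]]
... * rho(a) = [[1, 4], [2, 9]]  ->  [[59, 204], [24, 83]]
... * rho(b^-1) = [[11, -3], [4, -1]]  ->  [[1465, -381], [596, -155]]
... * rho(b^-1) = [[11, -3], [4, -1]]  ->  [[14591, -4014], [5936, -1633]]
... * rho(b^-1) = [[11, -3], [4, -1]]  ->  [[144445, -39759], [58764, -16175]]
... * rho(a^-1) = [[9, -4], [-2, 1]]  ->  [[1379523, -617539], [561226, -251231]]
... * rho(b^-1) = [[11, -3], [4, -1]]  ->  [[12704597, -3521030], [5168562, -1432447]]
... * rho(a) = [[1, 4], [2, 9]]  ->  [[5662537, 19129118], [2303668, 7782225]]
tr = 5662537 + 7782225 = 13444762

13444762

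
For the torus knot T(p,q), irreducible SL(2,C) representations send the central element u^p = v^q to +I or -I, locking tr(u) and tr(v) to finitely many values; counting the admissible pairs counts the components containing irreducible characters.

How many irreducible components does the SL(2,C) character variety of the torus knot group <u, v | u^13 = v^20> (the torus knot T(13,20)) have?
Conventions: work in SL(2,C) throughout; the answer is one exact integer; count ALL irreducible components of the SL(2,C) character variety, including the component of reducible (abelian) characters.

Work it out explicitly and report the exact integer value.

115

In the torus knot group T(13,20), u^13 = v^20 is central, so an irreducible representation sends it to +I or -I (Schur).
On an irreducible component, tr(u) is locked at 2*cos(pi*alpha/13) for some alpha in 1..12, and tr(v) at 2*cos(pi*beta/20) for some beta in 1..19.
Consistency of u^13 = (-1)^alpha I with v^20 = (-1)^beta I forces alpha = beta (mod 2).
count pairs: odd alpha (6 choices) x odd beta (10), plus even alpha (6) x even beta (9): 6*10 + 6*9 = 114.
components with irreducible characters: 114; plus the single component of reducible (abelian) characters: total 115.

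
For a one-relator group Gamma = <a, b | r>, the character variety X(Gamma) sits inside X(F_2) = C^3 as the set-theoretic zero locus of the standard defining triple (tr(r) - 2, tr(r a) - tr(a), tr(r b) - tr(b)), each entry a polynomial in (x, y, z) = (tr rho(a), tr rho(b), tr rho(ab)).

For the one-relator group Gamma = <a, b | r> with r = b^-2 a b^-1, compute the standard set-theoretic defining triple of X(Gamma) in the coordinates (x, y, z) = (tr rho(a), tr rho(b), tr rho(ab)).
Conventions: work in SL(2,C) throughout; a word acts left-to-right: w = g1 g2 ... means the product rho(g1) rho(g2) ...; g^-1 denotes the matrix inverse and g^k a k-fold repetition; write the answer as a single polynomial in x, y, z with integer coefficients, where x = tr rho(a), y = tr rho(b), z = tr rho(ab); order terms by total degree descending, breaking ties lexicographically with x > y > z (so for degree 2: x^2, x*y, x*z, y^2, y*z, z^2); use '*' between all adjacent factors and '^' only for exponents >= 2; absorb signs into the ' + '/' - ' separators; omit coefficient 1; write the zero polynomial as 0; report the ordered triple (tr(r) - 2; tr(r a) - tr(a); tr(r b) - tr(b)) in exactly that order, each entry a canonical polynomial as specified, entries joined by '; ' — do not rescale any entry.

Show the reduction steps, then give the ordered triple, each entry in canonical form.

tr(b^-1 a) = tr(a) * tr(b) - tr(a b)  (eliminate b^-1) = x*y - z
tr(b^-1 a b^-1) = tr(b^-1 a) * tr(b) - tr(b^-1 a b)  (eliminate b^-1) = x*y^2 - y*z - x
tr(b^-2 a b^-1) = tr(b^-1 a b^-1) * tr(b) - tr(b^-1 a)  (eliminate b^-1) = x*y^3 - y^2*z - 2*x*y + z
tr(a^2) = tr(a) * tr(a) - tr(1)   [square of a] = x^2 - 2
and tr(a^2 b) = tr(a) * tr(b a) - tr(b)   [square of a] = x*z - y
and tr(a^2 b^-1) = tr(a^2) * tr(b) - tr(a^2 b)   [inverse elimination on b] = x^2*y - x*z - y
and tr(a b^-2 a) = tr(a^2 b^-1) * tr(b) - tr(a^2)   [inverse elimination on b] = x^2*y^2 - x*y*z - x^2 - y^2 + 2
and tr(a b a b) = tr(a b) * tr(a b) - tr(1)   [split at a repeated a] = z^2 - 2
next, tr(b^-1 a b a) = tr(a b a) * tr(b) - tr(a b a b)   [inverse elimination on b] = x*y*z - y^2 - z^2 + 2
tr(a b^-2 a b) = tr(b^-1 a b a) * tr(b) - tr(b^-1 a b a b)   [inverse elimination on b] = x*y^2*z - y^3 - y*z^2 - x*z + 3*y
tr(b^-2 a b^-1 a) = tr(a b^-2 a) * tr(b) - tr(a b^-2 a b)   [inverse elimination on b] = x^2*y^3 - 2*x*y^2*z - x^2*y + y*z^2 + x*z - y
assemble the triple (tr(r) - 2; tr(r a) - x; tr(r b) - y)

x*y^3 - y^2*z - 2*x*y + z - 2; x^2*y^3 - 2*x*y^2*z - x^2*y + y*z^2 + x*z - x - y; x*y^2 - y*z - x - y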